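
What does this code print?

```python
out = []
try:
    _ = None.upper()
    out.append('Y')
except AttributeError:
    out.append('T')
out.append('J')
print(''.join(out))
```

Execution trace: 'T' (except AttributeError) → 'J' (after the try/except). Output: TJ

Answer: TJ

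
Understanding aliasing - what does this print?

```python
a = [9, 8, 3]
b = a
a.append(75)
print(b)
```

Key concept: basic list aliasing.
Step by step:
`a = [9, 8, 3]` → a = [9, 8, 3]
`b = a` → b = [9, 8, 3] (same object as a)
`a.append(75)` → a = [9, 8, 3, 75] (same object as b); b = [9, 8, 3, 75] (same object as a)
`print(b)` → prints [9, 8, 3, 75]

Answer: [9, 8, 3, 75]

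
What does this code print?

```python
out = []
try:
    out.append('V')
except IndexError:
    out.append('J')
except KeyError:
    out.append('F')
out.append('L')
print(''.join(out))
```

Execution trace: 'V' (try body, no exception) → 'L' (after the try/except). Output: VL

Answer: VL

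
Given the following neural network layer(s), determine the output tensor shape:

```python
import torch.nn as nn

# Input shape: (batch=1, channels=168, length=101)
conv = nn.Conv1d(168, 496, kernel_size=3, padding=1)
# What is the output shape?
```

Input: (1, 168, 101) -> Output: (1, 496, 101)

Answer: (1, 496, 101)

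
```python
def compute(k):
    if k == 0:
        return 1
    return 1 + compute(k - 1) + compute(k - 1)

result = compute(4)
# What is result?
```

compute(k) = 1 + 2·compute(k-1), compute(0)=1. Closed form: (1+1)·2^4 - 1 = 31.

Answer: 31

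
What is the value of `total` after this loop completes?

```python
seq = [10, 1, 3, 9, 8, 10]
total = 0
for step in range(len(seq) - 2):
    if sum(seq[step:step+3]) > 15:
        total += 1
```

Count windows with sum > 15
`total` takes the values: 0 → 1 → 2

Answer: 2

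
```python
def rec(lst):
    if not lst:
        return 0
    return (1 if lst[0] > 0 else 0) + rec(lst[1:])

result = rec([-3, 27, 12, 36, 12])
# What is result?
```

Count of positive elements in [-3, 27, 12, 36, 12] = 4

Answer: 4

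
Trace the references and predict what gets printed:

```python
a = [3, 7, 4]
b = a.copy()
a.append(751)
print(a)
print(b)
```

Key concept: list.copy() creates independent copy.
Step by step:
`a = [3, 7, 4]` → a = [3, 7, 4]
`b = a.copy()` → b = [3, 7, 4]
`a.append(751)` → a = [3, 7, 4, 751]
`print(a)` → prints [3, 7, 4, 751]
`print(b)` → prints [3, 7, 4]

Answer:
[3, 7, 4, 751]
[3, 7, 4]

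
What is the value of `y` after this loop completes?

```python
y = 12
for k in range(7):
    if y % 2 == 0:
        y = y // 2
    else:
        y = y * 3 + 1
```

Collatz-style transformation from 12
`y` takes the values: 12 → 6 → 3 → 10 → 5 → 16 → 8 → 4

Answer: 4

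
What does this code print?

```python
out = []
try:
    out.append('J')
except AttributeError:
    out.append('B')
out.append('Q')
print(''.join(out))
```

Execution trace: 'J' (try body, no exception) → 'Q' (after the try/except). Output: JQ

Answer: JQ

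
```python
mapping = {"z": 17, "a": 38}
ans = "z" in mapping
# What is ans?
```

Trace:
`mapping = {"z": 17, "a": 38}` → mapping = {'z': 17, 'a': 38}
`ans = "z" in mapping` → ans = True
So ans = True

Answer: True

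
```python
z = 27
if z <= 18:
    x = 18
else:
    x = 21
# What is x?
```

Trace:
`z = 27` → z = 27
`if z <= 18: ...` → z <= 18 is False, take else branch → x = 21
So x = 21

Answer: 21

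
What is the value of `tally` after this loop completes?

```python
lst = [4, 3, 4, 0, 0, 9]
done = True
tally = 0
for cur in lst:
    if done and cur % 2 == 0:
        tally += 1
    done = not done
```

Count even values at even positions
`tally` takes the values: 0 → 1 → 2 → 3

Answer: 3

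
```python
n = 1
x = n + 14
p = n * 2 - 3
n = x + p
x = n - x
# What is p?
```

Trace:
`n = 1` → n = 1
`x = n + 14` → x = 15
`p = n * 2 - 3` → p = -1
`n = x + p` → n = 14
`x = n - x` → x = -1
So p = -1

Answer: -1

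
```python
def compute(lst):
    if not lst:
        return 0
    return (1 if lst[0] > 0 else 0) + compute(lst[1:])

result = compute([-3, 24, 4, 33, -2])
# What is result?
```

Count of positive elements in [-3, 24, 4, 33, -2] = 3

Answer: 3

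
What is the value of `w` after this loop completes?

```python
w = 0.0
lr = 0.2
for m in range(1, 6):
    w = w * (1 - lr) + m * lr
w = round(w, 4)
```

Moving average with lr=0.2
`w` takes the values: 0.0 → 0.2 → 0.56 → 1.048 → 1.6384 → 2.31072 → 2.3107

Answer: 2.3107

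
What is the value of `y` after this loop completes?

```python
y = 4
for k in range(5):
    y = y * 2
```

Multiply by 2, 5 times: 4 * 2^5 = 128
`y` takes the values: 4 → 8 → 16 → 32 → 64 → 128

Answer: 128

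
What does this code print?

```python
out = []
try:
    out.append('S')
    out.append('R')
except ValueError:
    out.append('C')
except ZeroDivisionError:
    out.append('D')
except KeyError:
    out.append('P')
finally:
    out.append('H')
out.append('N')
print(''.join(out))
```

Execution trace: 'S' (try body) → 'R' (try body, no exception) → 'H' (finally) → 'N' (after the try/except). Output: SRHN

Answer: SRHN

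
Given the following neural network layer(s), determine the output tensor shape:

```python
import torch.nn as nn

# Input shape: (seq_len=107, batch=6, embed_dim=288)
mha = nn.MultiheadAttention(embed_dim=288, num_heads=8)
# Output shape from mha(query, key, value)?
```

Input: (107, 6, 288) -> Output: (107, 6, 288)

Answer: (107, 6, 288)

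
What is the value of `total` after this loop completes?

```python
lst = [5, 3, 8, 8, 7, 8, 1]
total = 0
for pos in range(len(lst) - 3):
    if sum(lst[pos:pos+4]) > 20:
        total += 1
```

Count windows with sum > 20
`total` takes the values: 0 → 1 → 2 → 3 → 4

Answer: 4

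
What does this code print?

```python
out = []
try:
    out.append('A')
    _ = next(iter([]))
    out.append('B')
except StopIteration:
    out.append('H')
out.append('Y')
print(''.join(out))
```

Execution trace: 'A' (try body) → 'H' (except StopIteration) → 'Y' (after the try/except). Output: AHY

Answer: AHY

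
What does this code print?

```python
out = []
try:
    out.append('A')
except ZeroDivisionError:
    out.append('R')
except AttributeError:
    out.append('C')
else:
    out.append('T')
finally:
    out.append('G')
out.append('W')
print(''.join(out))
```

Execution trace: 'A' (try body, no exception) → 'T' (else) → 'G' (finally) → 'W' (after the try/except). Output: ATGW

Answer: ATGW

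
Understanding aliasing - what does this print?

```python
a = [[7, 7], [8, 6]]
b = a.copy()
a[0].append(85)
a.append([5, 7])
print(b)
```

Key concept: shallow copy with nested lists.
Step by step:
`a = [[7, 7], [8, 6]]` → a = [[7, 7], [8, 6]]
`b = a.copy()` → b = [[7, 7], [8, 6]]
`a[0].append(85)` → a = [[7, 7, 85], [8, 6]]; b = [[7, 7, 85], [8, 6]]
`a.append([5, 7])` → a = [[7, 7, 85], [8, 6], [5, 7]]
`print(b)` → prints [[7, 7, 85], [8, 6]]

Answer: [[7, 7, 85], [8, 6]]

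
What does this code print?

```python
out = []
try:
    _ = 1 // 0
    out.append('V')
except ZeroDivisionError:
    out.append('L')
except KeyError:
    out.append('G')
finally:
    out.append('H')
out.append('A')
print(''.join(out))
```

Execution trace: 'L' (except ZeroDivisionError) → 'H' (finally) → 'A' (after the try/except). Output: LHA

Answer: LHA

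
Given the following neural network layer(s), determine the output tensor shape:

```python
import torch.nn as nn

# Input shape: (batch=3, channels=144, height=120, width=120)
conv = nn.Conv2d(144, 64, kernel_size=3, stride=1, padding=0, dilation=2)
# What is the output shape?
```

Input: (3, 144, 120, 120) -> Output: (3, 64, 116, 116)

Answer: (3, 64, 116, 116)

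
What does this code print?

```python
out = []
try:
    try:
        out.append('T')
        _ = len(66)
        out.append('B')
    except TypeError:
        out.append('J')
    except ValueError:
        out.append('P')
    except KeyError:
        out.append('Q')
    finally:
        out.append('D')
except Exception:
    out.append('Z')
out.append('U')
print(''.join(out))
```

Execution trace: 'T' (inner try body) → 'J' (inner except TypeError) → 'D' (inner finally) → 'U' (after the try/except). Output: TJDU

Answer: TJDU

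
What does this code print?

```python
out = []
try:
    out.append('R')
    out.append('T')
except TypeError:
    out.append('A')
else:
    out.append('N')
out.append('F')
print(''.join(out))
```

Execution trace: 'R' (try body) → 'T' (try body, no exception) → 'N' (else) → 'F' (after the try/except). Output: RTNF

Answer: RTNF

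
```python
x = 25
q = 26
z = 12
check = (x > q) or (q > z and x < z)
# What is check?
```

Trace:
`x = 25` → x = 25
`q = 26` → q = 26
`z = 12` → z = 12
`check = (x > q) or (q > z and x < z)` → check = False
So check = False

Answer: False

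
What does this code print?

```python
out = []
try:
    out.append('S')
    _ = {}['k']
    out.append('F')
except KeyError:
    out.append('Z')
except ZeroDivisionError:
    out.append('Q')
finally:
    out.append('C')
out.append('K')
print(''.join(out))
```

Execution trace: 'S' (try body) → 'Z' (except KeyError) → 'C' (finally) → 'K' (after the try/except). Output: SZCK

Answer: SZCK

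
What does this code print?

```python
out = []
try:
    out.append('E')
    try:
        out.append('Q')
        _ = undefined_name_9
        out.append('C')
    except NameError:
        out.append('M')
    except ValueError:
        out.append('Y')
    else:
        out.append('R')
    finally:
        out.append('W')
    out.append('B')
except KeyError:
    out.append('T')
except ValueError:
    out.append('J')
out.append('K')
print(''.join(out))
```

Execution trace: 'E' (try body) → 'Q' (inner try body) → 'M' (inner except NameError) → 'W' (inner finally) → 'B' (try body, no exception) → 'K' (after the try/except). Output: EQMWBK

Answer: EQMWBK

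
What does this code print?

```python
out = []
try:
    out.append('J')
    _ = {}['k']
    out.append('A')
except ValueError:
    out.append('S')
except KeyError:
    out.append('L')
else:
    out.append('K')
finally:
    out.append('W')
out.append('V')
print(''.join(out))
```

Execution trace: 'J' (try body) → 'L' (except KeyError) → 'W' (finally) → 'V' (after the try/except). Output: JLWV

Answer: JLWV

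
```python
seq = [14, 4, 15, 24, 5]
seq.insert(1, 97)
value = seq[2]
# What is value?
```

Trace:
`seq = [14, 4, 15, 24, 5]` → seq = [14, 4, 15, 24, 5]
`seq.insert(1, 97)` → seq = [14, 97, 4, 15, 24, 5]
`value = seq[2]` → value = 4
So value = 4

Answer: 4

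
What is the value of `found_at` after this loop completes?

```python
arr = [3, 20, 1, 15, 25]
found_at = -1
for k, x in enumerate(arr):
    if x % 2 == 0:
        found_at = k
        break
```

First even number index in [3, 20, 1, 15, 25]
`found_at` takes the values: -1 → 1

Answer: 1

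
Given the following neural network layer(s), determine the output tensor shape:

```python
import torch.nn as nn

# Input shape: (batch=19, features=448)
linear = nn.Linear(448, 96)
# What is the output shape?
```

Input: (19, 448) -> Output: (19, 96)

Answer: (19, 96)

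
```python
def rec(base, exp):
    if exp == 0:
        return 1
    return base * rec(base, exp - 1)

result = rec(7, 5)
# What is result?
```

rec(7, 5) = 7 * 7 * 7 * 7 * 7 = 16807

Answer: 16807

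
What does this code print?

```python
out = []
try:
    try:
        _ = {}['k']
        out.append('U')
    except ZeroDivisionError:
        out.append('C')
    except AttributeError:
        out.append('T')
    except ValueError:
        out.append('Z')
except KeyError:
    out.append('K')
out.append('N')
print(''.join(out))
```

Execution trace: 'K' (outer except KeyError) → 'N' (after the try/except). Output: KN

Answer: KN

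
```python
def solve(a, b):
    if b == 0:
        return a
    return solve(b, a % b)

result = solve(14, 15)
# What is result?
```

solve(14, 15) -> solve(15, 14) -> solve(14, 1) -> solve(1, 0) -> 1

Answer: 1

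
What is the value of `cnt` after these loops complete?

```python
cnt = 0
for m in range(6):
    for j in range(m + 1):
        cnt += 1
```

Triangle: 1 + 2 + ... + 6
`cnt` takes the values: 0 → 1 → 2 → 3 → 4 → 5 → 6 → 7 → 8 → 9 → 10 → 11 → 12 → 13 → 14 → 15 → 16 → 17 → 18 → 19 → 20 → 21

Answer: 21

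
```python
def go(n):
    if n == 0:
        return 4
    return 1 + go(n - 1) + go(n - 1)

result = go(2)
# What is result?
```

go(n) = 1 + 2·go(n-1), go(0)=4. Closed form: (4+1)·2^2 - 1 = 19.

Answer: 19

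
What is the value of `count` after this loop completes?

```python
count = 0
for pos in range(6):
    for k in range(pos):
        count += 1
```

Triangle number: 0+1+2+...+5
`count` takes the values: 0 → 1 → 2 → 3 → 4 → 5 → 6 → 7 → 8 → 9 → 10 → 11 → 12 → 13 → 14 → 15

Answer: 15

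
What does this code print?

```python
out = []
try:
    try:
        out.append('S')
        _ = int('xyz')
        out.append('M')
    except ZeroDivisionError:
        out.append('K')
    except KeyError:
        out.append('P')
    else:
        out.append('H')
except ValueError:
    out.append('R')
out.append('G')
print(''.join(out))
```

Execution trace: 'S' (try body) → 'R' (outer except ValueError) → 'G' (after the try/except). Output: SRG

Answer: SRG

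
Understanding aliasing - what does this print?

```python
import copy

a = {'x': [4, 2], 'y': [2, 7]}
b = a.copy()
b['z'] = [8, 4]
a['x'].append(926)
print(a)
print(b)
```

Key concept: shallow copy of dict with mutable values.
Step by step:
`a = {'x': [4, 2], 'y': [2, 7]}` → a = {'x': [4, 2], 'y': [2, 7]}
`b = a.copy()` → b = {'x': [4, 2], 'y': [2, 7]}
`b['z'] = [8, 4]` → b = {'x': [4, 2], 'y': [2, 7], 'z': [8, 4]}
`a['x'].append(926)` → a = {'x': [4, 2, 926], 'y': [2, 7]}; b = {'x': [4, 2, 926], 'y': [2, 7], 'z': [8, 4]}
`print(a)` → prints {'x': [4, 2, 926], 'y': [2, 7]}
`print(b)` → prints {'x': [4, 2, 926], 'y': [2, 7], 'z': [8, 4]}

Answer:
{'x': [4, 2, 926], 'y': [2, 7]}
{'x': [4, 2, 926], 'y': [2, 7], 'z': [8, 4]}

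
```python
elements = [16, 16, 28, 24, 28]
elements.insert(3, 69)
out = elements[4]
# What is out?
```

Trace:
`elements = [16, 16, 28, 24, 28]` → elements = [16, 16, 28, 24, 28]
`elements.insert(3, 69)` → elements = [16, 16, 28, 69, 24, 28]
`out = elements[4]` → out = 24
So out = 24

Answer: 24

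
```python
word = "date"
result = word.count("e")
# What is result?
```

Trace:
`word = "date"` → word = 'date'
`result = word.count("e")` → result = 1
So result = 1

Answer: 1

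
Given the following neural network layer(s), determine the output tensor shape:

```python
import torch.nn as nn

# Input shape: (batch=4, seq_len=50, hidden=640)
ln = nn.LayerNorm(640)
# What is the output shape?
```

Input: (4, 50, 640) -> Output: (4, 50, 640)

Answer: (4, 50, 640)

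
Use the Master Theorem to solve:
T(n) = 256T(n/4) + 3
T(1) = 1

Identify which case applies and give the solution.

a=256, b=4, f(n)=3. log_4(256) = 4. Since c=0 < 4, Case 1 applies: T(n) = Θ(n^log_b(a)) = O(n^4).

Answer: O(n^4) - Case 1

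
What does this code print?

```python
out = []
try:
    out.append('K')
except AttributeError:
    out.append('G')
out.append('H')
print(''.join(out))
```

Execution trace: 'K' (try body, no exception) → 'H' (after the try/except). Output: KH

Answer: KH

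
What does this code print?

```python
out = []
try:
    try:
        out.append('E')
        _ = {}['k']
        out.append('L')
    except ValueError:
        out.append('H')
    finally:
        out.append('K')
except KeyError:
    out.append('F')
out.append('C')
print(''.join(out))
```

Execution trace: 'E' (try body) → 'K' (finally) → 'F' (outer except KeyError) → 'C' (after the try/except). Output: EKFC

Answer: EKFC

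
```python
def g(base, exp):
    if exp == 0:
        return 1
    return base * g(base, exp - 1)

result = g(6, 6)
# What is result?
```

g(6, 6) = 6 * 6 * 6 * 6 * 6 * 6 = 46656

Answer: 46656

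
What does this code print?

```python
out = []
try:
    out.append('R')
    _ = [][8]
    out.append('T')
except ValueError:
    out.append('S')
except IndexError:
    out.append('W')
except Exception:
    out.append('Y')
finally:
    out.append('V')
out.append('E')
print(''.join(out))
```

Execution trace: 'R' (try body) → 'W' (except IndexError) → 'V' (finally) → 'E' (after the try/except). Output: RWVE

Answer: RWVE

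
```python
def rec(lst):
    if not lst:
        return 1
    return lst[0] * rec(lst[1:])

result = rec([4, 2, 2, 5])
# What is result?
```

Product over [4, 2, 2, 5] = 4 * 2 * 2 * 5 = 80

Answer: 80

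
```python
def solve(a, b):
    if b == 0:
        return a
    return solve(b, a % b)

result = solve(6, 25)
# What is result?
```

solve(6, 25) -> solve(25, 6) -> solve(6, 1) -> solve(1, 0) -> 1

Answer: 1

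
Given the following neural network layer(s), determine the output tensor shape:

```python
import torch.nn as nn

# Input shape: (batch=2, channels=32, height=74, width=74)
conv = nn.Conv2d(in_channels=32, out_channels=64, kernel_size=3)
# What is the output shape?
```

Input: (2, 32, 74, 74) -> Output: (2, 64, 72, 72)

Answer: (2, 64, 72, 72)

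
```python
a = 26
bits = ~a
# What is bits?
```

Trace:
`a = 26` → a = 26
`bits = ~a` → bits = -27
So bits = -27

Answer: -27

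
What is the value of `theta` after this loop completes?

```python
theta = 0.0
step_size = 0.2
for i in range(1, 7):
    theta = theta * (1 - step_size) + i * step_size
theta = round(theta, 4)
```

Moving average with lr=0.2
`theta` takes the values: 0.0 → 0.2 → 0.56 → 1.048 → 1.6384 → 2.31072 → 3.048576 → 3.0486

Answer: 3.0486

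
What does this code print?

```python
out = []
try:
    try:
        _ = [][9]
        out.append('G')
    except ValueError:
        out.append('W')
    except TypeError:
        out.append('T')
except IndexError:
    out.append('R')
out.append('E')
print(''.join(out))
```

Execution trace: 'R' (outer except IndexError) → 'E' (after the try/except). Output: RE

Answer: RE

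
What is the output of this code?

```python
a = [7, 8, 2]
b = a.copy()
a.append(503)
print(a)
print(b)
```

Key concept: list.copy() creates independent copy.
Step by step:
`a = [7, 8, 2]` → a = [7, 8, 2]
`b = a.copy()` → b = [7, 8, 2]
`a.append(503)` → a = [7, 8, 2, 503]
`print(a)` → prints [7, 8, 2, 503]
`print(b)` → prints [7, 8, 2]

Answer:
[7, 8, 2, 503]
[7, 8, 2]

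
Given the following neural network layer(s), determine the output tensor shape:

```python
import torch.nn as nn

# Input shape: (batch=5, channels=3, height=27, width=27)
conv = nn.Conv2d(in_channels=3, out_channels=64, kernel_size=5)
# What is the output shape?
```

Input: (5, 3, 27, 27) -> Output: (5, 64, 23, 23)

Answer: (5, 64, 23, 23)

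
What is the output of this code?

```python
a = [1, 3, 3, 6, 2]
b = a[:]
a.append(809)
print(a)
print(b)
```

Key concept: slice [:] creates copy.
Step by step:
`a = [1, 3, 3, 6, 2]` → a = [1, 3, 3, 6, 2]
`b = a[:]` → b = [1, 3, 3, 6, 2]
`a.append(809)` → a = [1, 3, 3, 6, 2, 809]
`print(a)` → prints [1, 3, 3, 6, 2, 809]
`print(b)` → prints [1, 3, 3, 6, 2]

Answer:
[1, 3, 3, 6, 2, 809]
[1, 3, 3, 6, 2]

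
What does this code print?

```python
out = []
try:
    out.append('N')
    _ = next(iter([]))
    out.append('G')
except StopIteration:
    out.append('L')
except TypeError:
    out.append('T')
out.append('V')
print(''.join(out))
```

Execution trace: 'N' (try body) → 'L' (except StopIteration) → 'V' (after the try/except). Output: NLV

Answer: NLV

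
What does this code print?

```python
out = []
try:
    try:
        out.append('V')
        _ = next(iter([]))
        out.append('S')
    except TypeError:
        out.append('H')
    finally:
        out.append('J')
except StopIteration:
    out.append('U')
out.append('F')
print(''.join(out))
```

Execution trace: 'V' (try body) → 'J' (finally) → 'U' (outer except StopIteration) → 'F' (after the try/except). Output: VJUF

Answer: VJUF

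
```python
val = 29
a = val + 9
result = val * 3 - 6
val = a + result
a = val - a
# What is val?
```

Trace:
`val = 29` → val = 29
`a = val + 9` → a = 38
`result = val * 3 - 6` → result = 81
`val = a + result` → val = 119
`a = val - a` → a = 81
So val = 119

Answer: 119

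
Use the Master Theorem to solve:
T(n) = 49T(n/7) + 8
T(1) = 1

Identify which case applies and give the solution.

a=49, b=7, f(n)=8. log_7(49) = 2. Since c=0 < 2, Case 1 applies: T(n) = Θ(n^log_b(a)) = O(n^2).

Answer: O(n^2) - Case 1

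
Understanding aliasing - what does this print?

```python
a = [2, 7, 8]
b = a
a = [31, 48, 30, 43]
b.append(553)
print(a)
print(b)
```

Key concept: rebinding vs mutation: a is rebound to a new list, b still points at the original.
Step by step:
`a = [2, 7, 8]` → a = [2, 7, 8]
`b = a` → b = [2, 7, 8] (same object as a)
`a = [31, 48, 30, 43]` → a = [31, 48, 30, 43]
`b.append(553)` → b = [2, 7, 8, 553]
`print(a)` → prints [31, 48, 30, 43]
`print(b)` → prints [2, 7, 8, 553]

Answer:
[31, 48, 30, 43]
[2, 7, 8, 553]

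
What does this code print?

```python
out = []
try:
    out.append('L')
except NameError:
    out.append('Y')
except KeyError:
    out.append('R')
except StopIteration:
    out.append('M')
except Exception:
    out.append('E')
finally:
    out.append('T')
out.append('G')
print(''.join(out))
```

Execution trace: 'L' (try body, no exception) → 'T' (finally) → 'G' (after the try/except). Output: LTG

Answer: LTG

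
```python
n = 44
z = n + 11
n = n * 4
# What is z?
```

Trace:
`n = 44` → n = 44
`z = n + 11` → z = 55
`n = n * 4` → n = 176
So z = 55

Answer: 55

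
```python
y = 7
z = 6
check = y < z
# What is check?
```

Trace:
`y = 7` → y = 7
`z = 6` → z = 6
`check = y < z` → check = False
So check = False

Answer: False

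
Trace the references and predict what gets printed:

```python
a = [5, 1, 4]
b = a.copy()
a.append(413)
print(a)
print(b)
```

Key concept: list.copy() creates independent copy.
Step by step:
`a = [5, 1, 4]` → a = [5, 1, 4]
`b = a.copy()` → b = [5, 1, 4]
`a.append(413)` → a = [5, 1, 4, 413]
`print(a)` → prints [5, 1, 4, 413]
`print(b)` → prints [5, 1, 4]

Answer:
[5, 1, 4, 413]
[5, 1, 4]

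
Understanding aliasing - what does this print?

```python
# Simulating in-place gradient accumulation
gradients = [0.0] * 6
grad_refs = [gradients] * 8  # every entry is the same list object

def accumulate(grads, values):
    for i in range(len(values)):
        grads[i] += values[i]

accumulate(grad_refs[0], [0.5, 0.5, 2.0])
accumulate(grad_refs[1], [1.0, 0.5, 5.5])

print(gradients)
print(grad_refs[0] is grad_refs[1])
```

Key concept: gradient accumulation aliasing.
Step by step:
`gradients = [0.0] * 6` → gradients = [0.0, 0.0, 0.0, 0.0, 0.0, 0.0]
`grad_refs = [gradients] * 8` → grad_refs = [[0.0, 0.0, 0.0, 0.0, 0.0, 0.0], [0.0, 0.0, 0.0, 0.0, 0.0, 0.0], [0.0, 0.0, 0.0, 0.0, 0.0, 0.0], [0.0, 0.0, 0.0, 0.0, 0.0, 0.0], [0.0, 0.0, 0.0, 0.0, 0.0, 0.0], [0.0, 0.0, 0.0, 0.0, 0.0, 0.0], [0.0, 0.0, 0.0, 0.0, 0.0, 0.0], [0.0, 0.0, 0.0, 0.0, 0.0, 0.0]]
`accumulate(grad_refs[0], [0.5, 0.5, 2.0])` → gradients = [0.5, 0.5, 2.0, 0.0, 0.0, 0.0]; grad_refs = [[0.5, 0.5, 2.0, 0.0, 0.0, 0.0], [0.5, 0.5, 2.0, 0.0, 0.0, 0.0], [0.5, 0.5, 2.0, 0.0, 0.0, 0.0], [0.5, 0.5, 2.0, 0.0, 0.0, 0.0], [0.5, 0.5, 2.0, 0.0, 0.0, 0.0], [0.5, 0.5, 2.0, 0.0, 0.0, 0.0], [0.5, 0.5, 2.0, 0.0, 0.0, 0.0], [0.5, 0.5, 2.0, 0.0, 0.0, 0.0]]
`accumulate(grad_refs[1], [1.0, 0.5, 5.5])` → gradients = [1.5, 1.0, 7.5, 0.0, 0.0, 0.0]; grad_refs = [[1.5, 1.0, 7.5, 0.0, 0.0, 0.0], [1.5, 1.0, 7.5, 0.0, 0.0, 0.0], [1.5, 1.0, 7.5, 0.0, 0.0, 0.0], [1.5, 1.0, 7.5, 0.0, 0.0, 0.0], [1.5, 1.0, 7.5, 0.0, 0.0, 0.0], [1.5, 1.0, 7.5, 0.0, 0.0, 0.0], [1.5, 1.0, 7.5, 0.0, 0.0, 0.0], [1.5, 1.0, 7.5, 0.0, 0.0, 0.0]]
`print(gradients)` → prints [1.5, 1.0, 7.5, 0.0, 0.0, 0.0]
`print(grad_refs[0] is grad_refs[1])` → prints True

Answer:
[1.5, 1.0, 7.5, 0.0, 0.0, 0.0]
True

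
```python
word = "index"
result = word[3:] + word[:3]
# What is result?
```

Trace:
`word = "index"` → word = 'index'
`result = word[3:] + word[:3]` → result = 'exind'
So result = 'exind'

Answer: 'exind'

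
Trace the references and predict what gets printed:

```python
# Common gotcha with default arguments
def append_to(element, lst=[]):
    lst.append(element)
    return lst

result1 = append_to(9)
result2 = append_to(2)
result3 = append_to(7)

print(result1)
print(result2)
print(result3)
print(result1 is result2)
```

Key concept: mutable default argument gotcha.
Step by step:
`result1 = append_to(9)` → result1 = [9]
`result2 = append_to(2)` → result1 = [9, 2] (same object as result2); result2 = [9, 2] (same object as result1)
`result3 = append_to(7)` → result1 = [9, 2, 7] (same object as result2, result3); result2 = [9, 2, 7] (same object as result1, result3); result3 = [9, 2, 7] (same object as result1, result2)
`print(result1)` → prints [9, 2, 7]
`print(result2)` → prints [9, 2, 7]
`print(result3)` → prints [9, 2, 7]
`print(result1 is result2)` → prints True

Answer:
[9, 2, 7]
[9, 2, 7]
[9, 2, 7]
True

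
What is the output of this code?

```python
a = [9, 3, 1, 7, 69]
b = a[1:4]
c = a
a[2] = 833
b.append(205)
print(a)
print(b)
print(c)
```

Key concept: slice vs alias.
Step by step:
`a = [9, 3, 1, 7, 69]` → a = [9, 3, 1, 7, 69]
`b = a[1:4]` → b = [3, 1, 7]
`c = a` → c = [9, 3, 1, 7, 69] (same object as a)
`a[2] = 833` → a = [9, 3, 833, 7, 69] (same object as c); c = [9, 3, 833, 7, 69] (same object as a)
`b.append(205)` → b = [3, 1, 7, 205]
`print(a)` → prints [9, 3, 833, 7, 69]
`print(b)` → prints [3, 1, 7, 205]
`print(c)` → prints [9, 3, 833, 7, 69]

Answer:
[9, 3, 833, 7, 69]
[3, 1, 7, 205]
[9, 3, 833, 7, 69]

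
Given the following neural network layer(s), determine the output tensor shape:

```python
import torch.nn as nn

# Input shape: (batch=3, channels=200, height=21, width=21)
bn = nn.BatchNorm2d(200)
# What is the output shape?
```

Input: (3, 200, 21, 21) -> Output: (3, 200, 21, 21)

Answer: (3, 200, 21, 21)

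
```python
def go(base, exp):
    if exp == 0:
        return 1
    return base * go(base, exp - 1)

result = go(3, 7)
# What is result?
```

go(3, 7) = 3 * 3 * 3 * 3 * 3 * 3 * 3 = 2187

Answer: 2187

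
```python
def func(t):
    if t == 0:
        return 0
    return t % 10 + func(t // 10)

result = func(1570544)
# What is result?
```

Sum of digits of 1570544: 4 + 4 + 5 + 0 + 7 + 5 + 1 = 26

Answer: 26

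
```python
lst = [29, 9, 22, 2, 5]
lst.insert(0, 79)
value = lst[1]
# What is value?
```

Trace:
`lst = [29, 9, 22, 2, 5]` → lst = [29, 9, 22, 2, 5]
`lst.insert(0, 79)` → lst = [79, 29, 9, 22, 2, 5]
`value = lst[1]` → value = 29
So value = 29

Answer: 29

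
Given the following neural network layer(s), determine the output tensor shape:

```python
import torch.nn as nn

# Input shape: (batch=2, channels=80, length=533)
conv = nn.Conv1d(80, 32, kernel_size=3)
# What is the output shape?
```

Input: (2, 80, 533) -> Output: (2, 32, 531)

Answer: (2, 32, 531)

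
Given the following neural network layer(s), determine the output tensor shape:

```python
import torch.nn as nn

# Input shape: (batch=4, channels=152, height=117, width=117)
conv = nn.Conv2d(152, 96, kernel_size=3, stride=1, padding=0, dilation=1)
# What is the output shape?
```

Input: (4, 152, 117, 117) -> Output: (4, 96, 115, 115)

Answer: (4, 96, 115, 115)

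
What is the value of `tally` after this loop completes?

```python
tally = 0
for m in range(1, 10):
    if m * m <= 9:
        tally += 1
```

Count numbers where m² ≤ 9
`tally` takes the values: 0 → 1 → 2 → 3

Answer: 3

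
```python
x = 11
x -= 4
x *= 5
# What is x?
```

Trace:
`x = 11` → x = 11
`x -= 4` → x = 7
`x *= 5` → x = 35
So x = 35

Answer: 35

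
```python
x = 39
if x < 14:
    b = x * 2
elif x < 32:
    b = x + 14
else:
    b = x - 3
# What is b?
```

Trace:
`x = 39` → x = 39
`if x < 14: ...` → x < 14 is False, x < 32 is False, take else branch → b = 36
So b = 36

Answer: 36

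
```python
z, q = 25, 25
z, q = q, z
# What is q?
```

Trace:
`z, q = 25, 25` → z = 25; q = 25
`z, q = q, z` → z = 25; q = 25
So q = 25

Answer: 25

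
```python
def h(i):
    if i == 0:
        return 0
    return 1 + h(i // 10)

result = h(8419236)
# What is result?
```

Count of digits of 8419236: 7

Answer: 7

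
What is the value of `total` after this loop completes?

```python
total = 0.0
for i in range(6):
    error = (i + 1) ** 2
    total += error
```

Sum of squared losses 1² + 2² + ... + 6²
`total` takes the values: 0.0 → 1.0 → 5.0 → 14.0 → 30.0 → 55.0 → 91.0

Answer: 91.0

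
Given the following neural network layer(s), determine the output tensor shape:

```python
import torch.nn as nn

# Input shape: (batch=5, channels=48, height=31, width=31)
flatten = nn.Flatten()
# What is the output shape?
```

Input: (5, 48, 31, 31) -> Output: (5, 46128)

Answer: (5, 46128)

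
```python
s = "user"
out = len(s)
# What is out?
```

Trace:
`s = "user"` → s = 'user'
`out = len(s)` → out = 4
So out = 4

Answer: 4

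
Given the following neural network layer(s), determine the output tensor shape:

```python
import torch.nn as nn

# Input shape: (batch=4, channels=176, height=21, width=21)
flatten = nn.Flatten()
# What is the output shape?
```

Input: (4, 176, 21, 21) -> Output: (4, 77616)

Answer: (4, 77616)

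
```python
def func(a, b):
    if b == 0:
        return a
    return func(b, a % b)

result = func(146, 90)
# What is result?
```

func(146, 90) -> func(90, 56) -> func(56, 34) -> func(34, 22) -> func(22, 12) -> func(12, 10) -> func(10, 2) -> func(2, 0) -> 2

Answer: 2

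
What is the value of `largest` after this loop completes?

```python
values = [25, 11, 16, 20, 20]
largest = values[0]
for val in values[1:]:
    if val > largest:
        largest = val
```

Maximum of [25, 11, 16, 20, 20]
`largest` takes the values: 25

Answer: 25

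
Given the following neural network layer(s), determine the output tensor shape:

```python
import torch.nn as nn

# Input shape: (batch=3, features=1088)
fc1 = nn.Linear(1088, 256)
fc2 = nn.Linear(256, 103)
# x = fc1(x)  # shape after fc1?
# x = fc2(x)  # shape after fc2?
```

Input: (3, 1088) -> after fc1: (3, 256) -> Output: (3, 103)

Answer: (3, 103)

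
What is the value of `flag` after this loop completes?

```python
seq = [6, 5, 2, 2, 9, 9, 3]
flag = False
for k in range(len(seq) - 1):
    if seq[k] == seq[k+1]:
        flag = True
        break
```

Check consecutive duplicates in [6, 5, 2, 2, 9, 9, 3]
`flag` takes the values: False → True

Answer: True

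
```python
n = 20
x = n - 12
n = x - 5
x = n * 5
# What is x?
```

Trace:
`n = 20` → n = 20
`x = n - 12` → x = 8
`n = x - 5` → n = 3
`x = n * 5` → x = 15
So x = 15

Answer: 15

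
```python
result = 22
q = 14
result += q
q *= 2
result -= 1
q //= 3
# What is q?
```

Trace:
`result = 22` → result = 22
`q = 14` → q = 14
`result += q` → result = 36
`q *= 2` → q = 28
`result -= 1` → result = 35
`q //= 3` → q = 9
So q = 9

Answer: 9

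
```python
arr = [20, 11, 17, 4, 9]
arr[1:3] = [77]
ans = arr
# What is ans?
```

Trace:
`arr = [20, 11, 17, 4, 9]` → arr = [20, 11, 17, 4, 9]
`arr[1:3] = [77]` → arr = [20, 77, 4, 9]
`ans = arr` → ans = [20, 77, 4, 9]
So ans = [20, 77, 4, 9]

Answer: [20, 77, 4, 9]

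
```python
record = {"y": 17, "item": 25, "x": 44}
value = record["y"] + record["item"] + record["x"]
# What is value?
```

Trace:
`record = {"y": 17, "item": 25, "x": 44}` → record = {'y': 17, 'item': 25, 'x': 44}
`value = record["y"] + record["item"] + record["x"]` → value = 86
So value = 86

Answer: 86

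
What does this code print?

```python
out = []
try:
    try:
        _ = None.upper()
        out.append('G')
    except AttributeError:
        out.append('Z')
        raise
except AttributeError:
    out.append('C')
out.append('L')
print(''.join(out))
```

Execution trace: 'Z' (except AttributeError) → 'C' (outer except AttributeError) → 'L' (after the try/except). Output: ZCL

Answer: ZCL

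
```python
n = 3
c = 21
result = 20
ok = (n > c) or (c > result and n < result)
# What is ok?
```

Trace:
`n = 3` → n = 3
`c = 21` → c = 21
`result = 20` → result = 20
`ok = (n > c) or (c > result and n < result)` → ok = True
So ok = True

Answer: True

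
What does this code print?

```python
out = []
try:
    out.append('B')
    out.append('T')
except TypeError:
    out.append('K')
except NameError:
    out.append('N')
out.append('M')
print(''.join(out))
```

Execution trace: 'B' (try body) → 'T' (try body, no exception) → 'M' (after the try/except). Output: BTM

Answer: BTM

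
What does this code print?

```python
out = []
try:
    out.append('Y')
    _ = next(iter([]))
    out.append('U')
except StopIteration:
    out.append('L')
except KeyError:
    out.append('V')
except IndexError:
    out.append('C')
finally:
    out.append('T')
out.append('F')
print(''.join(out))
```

Execution trace: 'Y' (try body) → 'L' (except StopIteration) → 'T' (finally) → 'F' (after the try/except). Output: YLTF

Answer: YLTF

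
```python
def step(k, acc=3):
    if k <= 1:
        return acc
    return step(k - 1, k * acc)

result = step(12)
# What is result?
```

Accumulator trace (n, acc): (12, 3) -> (11, 36) -> (10, 396) -> (9, 3960) -> (8, 35640) -> (7, 285120) -> (6, 1995840) -> (5, 11975040) -> (4, 59875200) -> (3, 239500800) -> (2, 718502400) -> (1, 1437004800) -> return 1437004800

Answer: 1437004800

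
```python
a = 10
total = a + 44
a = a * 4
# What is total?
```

Trace:
`a = 10` → a = 10
`total = a + 44` → total = 54
`a = a * 4` → a = 40
So total = 54

Answer: 54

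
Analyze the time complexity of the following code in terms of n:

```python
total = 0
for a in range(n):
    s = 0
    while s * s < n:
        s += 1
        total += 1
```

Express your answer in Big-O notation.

Each loop level contributes: n × √n. Multiplying the contributions gives O(n√n).

Answer: O(n√n)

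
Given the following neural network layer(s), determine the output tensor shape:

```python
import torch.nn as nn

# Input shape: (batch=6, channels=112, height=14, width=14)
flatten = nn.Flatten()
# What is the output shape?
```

Input: (6, 112, 14, 14) -> Output: (6, 21952)

Answer: (6, 21952)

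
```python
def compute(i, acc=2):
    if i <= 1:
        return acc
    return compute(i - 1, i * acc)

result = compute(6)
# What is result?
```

Accumulator trace (n, acc): (6, 2) -> (5, 12) -> (4, 60) -> (3, 240) -> (2, 720) -> (1, 1440) -> return 1440

Answer: 1440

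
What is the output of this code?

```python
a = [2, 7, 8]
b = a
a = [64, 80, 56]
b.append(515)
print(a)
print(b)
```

Key concept: rebinding vs mutation: a is rebound to a new list, b still points at the original.
Step by step:
`a = [2, 7, 8]` → a = [2, 7, 8]
`b = a` → b = [2, 7, 8] (same object as a)
`a = [64, 80, 56]` → a = [64, 80, 56]
`b.append(515)` → b = [2, 7, 8, 515]
`print(a)` → prints [64, 80, 56]
`print(b)` → prints [2, 7, 8, 515]

Answer:
[64, 80, 56]
[2, 7, 8, 515]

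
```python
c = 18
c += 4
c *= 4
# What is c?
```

Trace:
`c = 18` → c = 18
`c += 4` → c = 22
`c *= 4` → c = 88
So c = 88

Answer: 88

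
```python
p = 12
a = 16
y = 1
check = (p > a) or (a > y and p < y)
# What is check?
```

Trace:
`p = 12` → p = 12
`a = 16` → a = 16
`y = 1` → y = 1
`check = (p > a) or (a > y and p < y)` → check = False
So check = False

Answer: False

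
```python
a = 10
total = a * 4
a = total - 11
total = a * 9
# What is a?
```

Trace:
`a = 10` → a = 10
`total = a * 4` → total = 40
`a = total - 11` → a = 29
`total = a * 9` → total = 261
So a = 29

Answer: 29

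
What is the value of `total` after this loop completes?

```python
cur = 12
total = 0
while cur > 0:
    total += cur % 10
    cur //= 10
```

Sum digits of 12
`total` takes the values: 0 → 2 → 3

Answer: 3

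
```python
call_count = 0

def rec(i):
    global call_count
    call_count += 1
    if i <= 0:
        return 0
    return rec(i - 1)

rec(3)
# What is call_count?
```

Linear recursion stepping by 1: 4 calls from i=3 down to ≤0.

Answer: 4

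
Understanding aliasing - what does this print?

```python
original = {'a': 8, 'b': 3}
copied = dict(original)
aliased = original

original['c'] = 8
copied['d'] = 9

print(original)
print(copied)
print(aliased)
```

Key concept: dict() creates copy, assignment creates alias.
Step by step:
`original = {'a': 8, 'b': 3}` → original = {'a': 8, 'b': 3}
`copied = dict(original)` → copied = {'a': 8, 'b': 3}
`aliased = original` → aliased = {'a': 8, 'b': 3} (same object as original)
`original['c'] = 8` → original = {'a': 8, 'b': 3, 'c': 8} (same object as aliased); aliased = {'a': 8, 'b': 3, 'c': 8} (same object as original)
`copied['d'] = 9` → copied = {'a': 8, 'b': 3, 'd': 9}
`print(original)` → prints {'a': 8, 'b': 3, 'c': 8}
`print(copied)` → prints {'a': 8, 'b': 3, 'd': 9}
`print(aliased)` → prints {'a': 8, 'b': 3, 'c': 8}

Answer:
{'a': 8, 'b': 3, 'c': 8}
{'a': 8, 'b': 3, 'd': 9}
{'a': 8, 'b': 3, 'c': 8}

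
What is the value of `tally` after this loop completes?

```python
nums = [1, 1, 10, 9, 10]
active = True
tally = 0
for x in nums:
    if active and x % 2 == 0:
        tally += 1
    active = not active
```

Count even values at even positions
`tally` takes the values: 0 → 1 → 2

Answer: 2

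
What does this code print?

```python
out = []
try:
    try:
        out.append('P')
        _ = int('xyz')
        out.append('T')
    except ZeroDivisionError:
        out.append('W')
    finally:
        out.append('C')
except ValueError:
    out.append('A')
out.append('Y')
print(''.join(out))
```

Execution trace: 'P' (try body) → 'C' (finally) → 'A' (outer except ValueError) → 'Y' (after the try/except). Output: PCAY

Answer: PCAY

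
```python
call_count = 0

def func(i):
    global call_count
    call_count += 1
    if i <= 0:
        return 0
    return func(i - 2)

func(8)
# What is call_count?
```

Linear recursion stepping by 2: 5 calls from i=8 down to ≤0.

Answer: 5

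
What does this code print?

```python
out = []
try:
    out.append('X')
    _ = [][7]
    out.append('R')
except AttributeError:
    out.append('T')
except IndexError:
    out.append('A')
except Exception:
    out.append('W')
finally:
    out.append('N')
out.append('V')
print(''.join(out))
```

Execution trace: 'X' (try body) → 'A' (except IndexError) → 'N' (finally) → 'V' (after the try/except). Output: XANV

Answer: XANV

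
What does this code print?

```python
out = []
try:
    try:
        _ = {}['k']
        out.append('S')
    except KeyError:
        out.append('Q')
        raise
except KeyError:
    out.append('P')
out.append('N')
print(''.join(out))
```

Execution trace: 'Q' (inner except KeyError) → 'P' (outer except KeyError) → 'N' (after the try/except). Output: QPN

Answer: QPN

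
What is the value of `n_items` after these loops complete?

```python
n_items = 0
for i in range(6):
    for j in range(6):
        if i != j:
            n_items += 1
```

6² - 6 (exclude diagonal)
`n_items` takes the values: 0 → 1 → 2 → 3 → 4 → 5 → 6 → 7 → 8 → 9 → 10 → 11 → 12 → 13 → 14 → 15 → 16 → 17 → 18 → 19 → 20 → 21 → 22 → 23 → 24 → 25 → 26 → 27 → 28 → 29 → 30

Answer: 30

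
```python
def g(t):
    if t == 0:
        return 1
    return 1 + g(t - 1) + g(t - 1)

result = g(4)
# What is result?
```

g(t) = 1 + 2·g(t-1), g(0)=1. Closed form: (1+1)·2^4 - 1 = 31.

Answer: 31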